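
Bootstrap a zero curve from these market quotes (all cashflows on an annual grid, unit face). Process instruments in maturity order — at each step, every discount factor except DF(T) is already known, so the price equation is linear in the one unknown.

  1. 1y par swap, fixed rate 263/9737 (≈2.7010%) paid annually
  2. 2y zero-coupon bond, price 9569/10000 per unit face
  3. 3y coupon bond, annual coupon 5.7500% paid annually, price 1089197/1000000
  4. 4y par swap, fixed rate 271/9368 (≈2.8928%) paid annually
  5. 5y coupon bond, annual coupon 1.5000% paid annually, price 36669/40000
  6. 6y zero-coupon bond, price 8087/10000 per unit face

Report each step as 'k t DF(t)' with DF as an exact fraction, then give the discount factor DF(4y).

step 1 [1y] swap r/1=263/9737: DF=(1 − 263/9737·(0))/(1+263/9737) = 9737/10000 ≈ 0.973700
step 2 [2y] zero: DF = P = 9569/10000 ≈ 0.956900
step 3 [3y] bond c/1=23/400: DF=(1089197/1000000 − 23/400·(0.973700+0.956900))/(1+23/400) = 37/40 ≈ 0.925000
step 4 [4y] swap r/1=271/9368: DF=(1 − 271/9368·(0.973700+0.956900+0.925000))/(1+271/9368) = 2229/2500 ≈ 0.891600
step 5 [5y] bond c/1=3/200: DF=(36669/40000 − 3/200·(0.973700+0.956900+0.925000+0.891600))/(1+3/200) = 4239/5000 ≈ 0.847800
step 6 [6y] zero: DF = P = 8087/10000 ≈ 0.808700

1 1 9737/10000
2 2 9569/10000
3 3 37/40
4 4 2229/2500
5 5 4239/5000
6 6 8087/10000
DF(4y) = 2229/2500 ≈ 0.891600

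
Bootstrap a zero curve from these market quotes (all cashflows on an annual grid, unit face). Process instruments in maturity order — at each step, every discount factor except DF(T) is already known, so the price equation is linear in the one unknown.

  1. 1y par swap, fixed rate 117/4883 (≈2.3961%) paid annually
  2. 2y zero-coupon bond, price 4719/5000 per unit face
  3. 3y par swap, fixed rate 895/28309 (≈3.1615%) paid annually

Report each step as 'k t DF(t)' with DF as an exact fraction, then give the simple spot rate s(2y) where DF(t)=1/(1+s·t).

step 1 [1y] swap r/1=117/4883: DF=(1 − 117/4883·(0))/(1+117/4883) = 4883/5000 ≈ 0.976600
step 2 [2y] zero: DF = P = 4719/5000 ≈ 0.943800
step 3 [3y] swap r/1=895/28309: DF=(1 − 895/28309·(0.976600+0.943800))/(1+895/28309) = 1821/2000 ≈ 0.910500

1 1 4883/5000
2 2 4719/5000
3 3 1821/2000
s(2y) = (1/(4719/5000) − 1)/(2) = 281/9438 ≈ 2.9773%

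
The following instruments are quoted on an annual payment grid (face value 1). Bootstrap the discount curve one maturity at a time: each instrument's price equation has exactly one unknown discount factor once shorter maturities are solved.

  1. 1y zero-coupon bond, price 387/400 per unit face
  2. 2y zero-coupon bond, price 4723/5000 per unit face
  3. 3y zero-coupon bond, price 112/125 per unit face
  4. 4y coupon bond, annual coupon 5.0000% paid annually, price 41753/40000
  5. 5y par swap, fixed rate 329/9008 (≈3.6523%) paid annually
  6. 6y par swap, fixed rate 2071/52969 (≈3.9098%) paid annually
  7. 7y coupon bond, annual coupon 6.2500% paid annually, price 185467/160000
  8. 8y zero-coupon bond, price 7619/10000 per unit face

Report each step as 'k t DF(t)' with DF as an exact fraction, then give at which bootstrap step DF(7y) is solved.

1 1 387/400
2 2 4723/5000
3 3 112/125
4 4 2151/2500
5 5 1671/2000
6 6 7929/10000
7 7 3897/5000
8 8 7619/10000
DF(7y) is solved at step 7

step 1 [1y] zero: DF = P = 387/400 ≈ 0.967500
step 2 [2y] zero: DF = P = 4723/5000 ≈ 0.944600
step 3 [3y] zero: DF = P = 112/125 ≈ 0.896000
step 4 [4y] bond c/1=1/20: DF=(41753/40000 − 1/20·(0.967500+0.944600+0.896000))/(1+1/20) = 2151/2500 ≈ 0.860400
step 5 [5y] swap r/1=329/9008: DF=(1 − 329/9008·(0.967500+0.944600+0.896000+0.860400))/(1+329/9008) = 1671/2000 ≈ 0.835500
step 6 [6y] swap r/1=2071/52969: DF=(1 − 2071/52969·(0.967500+0.944600+0.896000+0.860400+0.835500))/(1+2071/52969) = 7929/10000 ≈ 0.792900
step 7 [7y] bond c/1=1/16: DF=(185467/160000 − 1/16·(0.967500+0.944600+0.896000+0.860400+0.835500+0.792900))/(1+1/16) = 3897/5000 ≈ 0.779400
step 8 [8y] zero: DF = P = 7619/10000 ≈ 0.761900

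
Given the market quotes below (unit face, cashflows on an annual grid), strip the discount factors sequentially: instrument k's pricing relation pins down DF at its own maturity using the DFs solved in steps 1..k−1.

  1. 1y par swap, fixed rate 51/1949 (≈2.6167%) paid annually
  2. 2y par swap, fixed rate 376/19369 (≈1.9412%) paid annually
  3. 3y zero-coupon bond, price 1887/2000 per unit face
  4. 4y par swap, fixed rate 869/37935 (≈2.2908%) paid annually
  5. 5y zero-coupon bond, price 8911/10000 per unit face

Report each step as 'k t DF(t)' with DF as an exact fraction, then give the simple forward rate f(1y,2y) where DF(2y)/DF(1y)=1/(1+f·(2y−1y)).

1 1 1949/2000
2 2 1203/1250
3 3 1887/2000
4 4 9131/10000
5 5 8911/10000
f(1y,2y) = ((1949/2000)/(1203/1250) − 1)/(1) = 121/9624 ≈ 1.2573%

step 1 [1y] swap r/1=51/1949: DF=(1 − 51/1949·(0))/(1+51/1949) = 1949/2000 ≈ 0.974500
step 2 [2y] swap r/1=376/19369: DF=(1 − 376/19369·(0.974500))/(1+376/19369) = 1203/1250 ≈ 0.962400
step 3 [3y] zero: DF = P = 1887/2000 ≈ 0.943500
step 4 [4y] swap r/1=869/37935: DF=(1 − 869/37935·(0.974500+0.962400+0.943500))/(1+869/37935) = 9131/10000 ≈ 0.913100
step 5 [5y] zero: DF = P = 8911/10000 ≈ 0.891100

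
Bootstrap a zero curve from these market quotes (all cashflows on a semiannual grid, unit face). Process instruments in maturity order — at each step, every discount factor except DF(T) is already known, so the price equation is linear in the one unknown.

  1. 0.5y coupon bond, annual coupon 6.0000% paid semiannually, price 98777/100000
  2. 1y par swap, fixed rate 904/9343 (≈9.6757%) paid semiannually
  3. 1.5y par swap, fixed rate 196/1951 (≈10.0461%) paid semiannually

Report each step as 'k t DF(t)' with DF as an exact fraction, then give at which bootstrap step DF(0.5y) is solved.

step 1 [0.5y] bond c/2=3/100: DF=(98777/100000 − 3/100·(0))/(1+3/100) = 959/1000 ≈ 0.959000
step 2 [1y] swap r/2=452/9343: DF=(1 − 452/9343·(0.959000))/(1+452/9343) = 1137/1250 ≈ 0.909600
step 3 [1.5y] swap r/2=98/1951: DF=(1 − 98/1951·(0.959000+0.909600))/(1+98/1951) = 2157/2500 ≈ 0.862800

1 1/2 959/1000
2 1 1137/1250
3 3/2 2157/2500
DF(0.5y) is solved at step 1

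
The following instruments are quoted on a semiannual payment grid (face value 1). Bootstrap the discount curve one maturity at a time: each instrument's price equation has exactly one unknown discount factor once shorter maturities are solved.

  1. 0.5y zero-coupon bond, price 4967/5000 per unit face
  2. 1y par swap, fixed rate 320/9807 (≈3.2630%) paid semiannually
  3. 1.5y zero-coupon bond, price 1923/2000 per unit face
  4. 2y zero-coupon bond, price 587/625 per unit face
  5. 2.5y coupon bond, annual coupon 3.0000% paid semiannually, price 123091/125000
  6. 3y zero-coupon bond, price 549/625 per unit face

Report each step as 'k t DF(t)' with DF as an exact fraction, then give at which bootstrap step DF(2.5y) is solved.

1 1/2 4967/5000
2 1 121/125
3 3/2 1923/2000
4 2 587/625
5 5/2 9131/10000
6 3 549/625
DF(2.5y) is solved at step 5

step 1 [0.5y] zero: DF = P = 4967/5000 ≈ 0.993400
step 2 [1y] swap r/2=160/9807: DF=(1 − 160/9807·(0.993400))/(1+160/9807) = 121/125 ≈ 0.968000
step 3 [1.5y] zero: DF = P = 1923/2000 ≈ 0.961500
step 4 [2y] zero: DF = P = 587/625 ≈ 0.939200
step 5 [2.5y] bond c/2=3/200: DF=(123091/125000 − 3/200·(0.993400+0.968000+0.961500+0.939200))/(1+3/200) = 9131/10000 ≈ 0.913100
step 6 [3y] zero: DF = P = 549/625 ≈ 0.878400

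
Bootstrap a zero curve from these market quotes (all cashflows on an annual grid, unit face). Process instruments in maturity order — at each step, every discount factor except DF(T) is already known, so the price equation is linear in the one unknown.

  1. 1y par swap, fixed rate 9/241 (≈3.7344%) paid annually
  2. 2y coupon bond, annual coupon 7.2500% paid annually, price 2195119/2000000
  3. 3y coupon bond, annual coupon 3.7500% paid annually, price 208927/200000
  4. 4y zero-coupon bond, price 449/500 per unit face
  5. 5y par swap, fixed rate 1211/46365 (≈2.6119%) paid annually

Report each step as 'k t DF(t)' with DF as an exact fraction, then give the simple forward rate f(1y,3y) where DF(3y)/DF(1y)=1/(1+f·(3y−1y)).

step 1 [1y] swap r/1=9/241: DF=(1 − 9/241·(0))/(1+9/241) = 241/250 ≈ 0.964000
step 2 [2y] bond c/1=29/400: DF=(2195119/2000000 − 29/400·(0.964000))/(1+29/400) = 4791/5000 ≈ 0.958200
step 3 [3y] bond c/1=3/80: DF=(208927/200000 − 3/80·(0.964000+0.958200))/(1+3/80) = 4687/5000 ≈ 0.937400
step 4 [4y] zero: DF = P = 449/500 ≈ 0.898000
step 5 [5y] swap r/1=1211/46365: DF=(1 − 1211/46365·(0.964000+0.958200+0.937400+0.898000))/(1+1211/46365) = 8789/10000 ≈ 0.878900

1 1 241/250
2 2 4791/5000
3 3 4687/5000
4 4 449/500
5 5 8789/10000
f(1y,3y) = ((241/250)/(4687/5000) − 1)/(2) = 133/9374 ≈ 1.4188%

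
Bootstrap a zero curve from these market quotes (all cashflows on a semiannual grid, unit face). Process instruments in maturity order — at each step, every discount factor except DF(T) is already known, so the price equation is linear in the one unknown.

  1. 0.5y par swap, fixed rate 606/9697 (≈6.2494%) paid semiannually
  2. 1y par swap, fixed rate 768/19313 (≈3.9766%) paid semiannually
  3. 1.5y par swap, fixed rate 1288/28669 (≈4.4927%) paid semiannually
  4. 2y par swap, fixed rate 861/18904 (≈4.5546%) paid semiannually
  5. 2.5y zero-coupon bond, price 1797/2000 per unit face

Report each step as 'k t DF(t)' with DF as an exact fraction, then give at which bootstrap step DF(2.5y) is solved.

1 1/2 9697/10000
2 1 601/625
3 3/2 2339/2500
4 2 9139/10000
5 5/2 1797/2000
DF(2.5y) is solved at step 5

step 1 [0.5y] swap r/2=303/9697: DF=(1 − 303/9697·(0))/(1+303/9697) = 9697/10000 ≈ 0.969700
step 2 [1y] swap r/2=384/19313: DF=(1 − 384/19313·(0.969700))/(1+384/19313) = 601/625 ≈ 0.961600
step 3 [1.5y] swap r/2=644/28669: DF=(1 − 644/28669·(0.969700+0.961600))/(1+644/28669) = 2339/2500 ≈ 0.935600
step 4 [2y] swap r/2=861/37808: DF=(1 − 861/37808·(0.969700+0.961600+0.935600))/(1+861/37808) = 9139/10000 ≈ 0.913900
step 5 [2.5y] zero: DF = P = 1797/2000 ≈ 0.898500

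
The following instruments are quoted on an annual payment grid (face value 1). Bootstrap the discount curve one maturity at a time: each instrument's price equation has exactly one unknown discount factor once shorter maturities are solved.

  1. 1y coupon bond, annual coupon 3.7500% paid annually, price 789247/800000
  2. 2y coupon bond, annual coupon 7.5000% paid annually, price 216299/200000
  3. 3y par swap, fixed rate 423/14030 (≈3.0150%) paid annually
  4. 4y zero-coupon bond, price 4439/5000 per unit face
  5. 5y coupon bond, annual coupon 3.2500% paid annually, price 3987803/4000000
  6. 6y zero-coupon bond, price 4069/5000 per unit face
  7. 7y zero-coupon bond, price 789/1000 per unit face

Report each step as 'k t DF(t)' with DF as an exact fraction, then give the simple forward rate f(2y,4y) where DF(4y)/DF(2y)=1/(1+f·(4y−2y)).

1 1 9509/10000
2 2 9397/10000
3 3 4577/5000
4 4 4439/5000
5 5 8493/10000
6 6 4069/5000
7 7 789/1000
f(2y,4y) = ((9397/10000)/(4439/5000) − 1)/(2) = 519/17756 ≈ 2.9230%

step 1 [1y] bond c/1=3/80: DF=(789247/800000 − 3/80·(0))/(1+3/80) = 9509/10000 ≈ 0.950900
step 2 [2y] bond c/1=3/40: DF=(216299/200000 − 3/40·(0.950900))/(1+3/40) = 9397/10000 ≈ 0.939700
step 3 [3y] swap r/1=423/14030: DF=(1 − 423/14030·(0.950900+0.939700))/(1+423/14030) = 4577/5000 ≈ 0.915400
step 4 [4y] zero: DF = P = 4439/5000 ≈ 0.887800
step 5 [5y] bond c/1=13/400: DF=(3987803/4000000 − 13/400·(0.950900+0.939700+0.915400+0.887800))/(1+13/400) = 8493/10000 ≈ 0.849300
step 6 [6y] zero: DF = P = 4069/5000 ≈ 0.813800
step 7 [7y] zero: DF = P = 789/1000 ≈ 0.789000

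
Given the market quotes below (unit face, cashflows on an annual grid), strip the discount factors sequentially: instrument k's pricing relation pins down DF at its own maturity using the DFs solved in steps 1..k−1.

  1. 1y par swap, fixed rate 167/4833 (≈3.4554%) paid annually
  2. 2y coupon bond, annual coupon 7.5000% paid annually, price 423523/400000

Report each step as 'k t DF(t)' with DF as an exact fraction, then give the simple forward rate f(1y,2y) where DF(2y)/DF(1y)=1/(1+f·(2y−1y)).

step 1 [1y] swap r/1=167/4833: DF=(1 − 167/4833·(0))/(1+167/4833) = 4833/5000 ≈ 0.966600
step 2 [2y] bond c/1=3/40: DF=(423523/400000 − 3/40·(0.966600))/(1+3/40) = 367/400 ≈ 0.917500

1 1 4833/5000
2 2 367/400
f(1y,2y) = ((4833/5000)/(367/400) − 1)/(1) = 491/9175 ≈ 5.3515%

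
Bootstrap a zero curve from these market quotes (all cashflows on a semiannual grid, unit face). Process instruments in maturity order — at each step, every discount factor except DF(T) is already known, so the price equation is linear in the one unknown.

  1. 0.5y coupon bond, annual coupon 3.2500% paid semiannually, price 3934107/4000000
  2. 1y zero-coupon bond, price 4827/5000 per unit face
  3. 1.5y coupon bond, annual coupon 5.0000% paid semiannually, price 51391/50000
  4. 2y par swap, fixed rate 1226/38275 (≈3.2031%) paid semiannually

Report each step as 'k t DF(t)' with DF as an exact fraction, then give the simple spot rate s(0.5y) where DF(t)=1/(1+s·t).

1 1/2 4839/5000
2 1 4827/5000
3 3/2 2389/2500
4 2 9387/10000
s(0.5y) = (1/(4839/5000) − 1)/(1/2) = 322/4839 ≈ 6.6543%

step 1 [0.5y] bond c/2=13/800: DF=(3934107/4000000 − 13/800·(0))/(1+13/800) = 4839/5000 ≈ 0.967800
step 2 [1y] zero: DF = P = 4827/5000 ≈ 0.965400
step 3 [1.5y] bond c/2=1/40: DF=(51391/50000 − 1/40·(0.967800+0.965400))/(1+1/40) = 2389/2500 ≈ 0.955600
step 4 [2y] swap r/2=613/38275: DF=(1 − 613/38275·(0.967800+0.965400+0.955600))/(1+613/38275) = 9387/10000 ≈ 0.938700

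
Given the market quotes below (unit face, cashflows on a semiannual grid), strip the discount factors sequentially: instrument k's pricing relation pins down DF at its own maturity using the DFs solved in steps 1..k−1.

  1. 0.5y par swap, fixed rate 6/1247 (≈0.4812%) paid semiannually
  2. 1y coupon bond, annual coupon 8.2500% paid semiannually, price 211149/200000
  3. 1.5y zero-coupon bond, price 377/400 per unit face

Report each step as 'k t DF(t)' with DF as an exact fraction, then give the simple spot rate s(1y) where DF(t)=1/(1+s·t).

1 1/2 1247/1250
2 1 609/625
3 3/2 377/400
s(1y) = (1/(609/625) − 1)/(1) = 16/609 ≈ 2.6273%

step 1 [0.5y] swap r/2=3/1247: DF=(1 − 3/1247·(0))/(1+3/1247) = 1247/1250 ≈ 0.997600
step 2 [1y] bond c/2=33/800: DF=(211149/200000 − 33/800·(0.997600))/(1+33/800) = 609/625 ≈ 0.974400
step 3 [1.5y] zero: DF = P = 377/400 ≈ 0.942500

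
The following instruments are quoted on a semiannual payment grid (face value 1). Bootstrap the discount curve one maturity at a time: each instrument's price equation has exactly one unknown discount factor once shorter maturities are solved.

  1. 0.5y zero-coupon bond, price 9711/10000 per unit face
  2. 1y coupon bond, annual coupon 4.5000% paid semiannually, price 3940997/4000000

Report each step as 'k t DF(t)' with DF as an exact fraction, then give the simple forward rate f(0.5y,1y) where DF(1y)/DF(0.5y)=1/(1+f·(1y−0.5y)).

1 1/2 9711/10000
2 1 4711/5000
f(0.5y,1y) = ((9711/10000)/(4711/5000) − 1)/(1/2) = 289/4711 ≈ 6.1346%

step 1 [0.5y] zero: DF = P = 9711/10000 ≈ 0.971100
step 2 [1y] bond c/2=9/400: DF=(3940997/4000000 − 9/400·(0.971100))/(1+9/400) = 4711/5000 ≈ 0.942200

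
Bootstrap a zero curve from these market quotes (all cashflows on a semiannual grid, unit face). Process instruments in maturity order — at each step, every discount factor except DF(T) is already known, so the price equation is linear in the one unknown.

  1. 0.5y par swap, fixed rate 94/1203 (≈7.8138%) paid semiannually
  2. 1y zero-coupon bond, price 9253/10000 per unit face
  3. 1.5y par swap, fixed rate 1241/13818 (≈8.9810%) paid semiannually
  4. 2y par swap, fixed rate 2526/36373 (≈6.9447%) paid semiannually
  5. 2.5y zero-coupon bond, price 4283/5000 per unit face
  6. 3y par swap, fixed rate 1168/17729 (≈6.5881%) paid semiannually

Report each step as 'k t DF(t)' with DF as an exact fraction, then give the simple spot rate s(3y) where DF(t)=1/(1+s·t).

step 1 [0.5y] swap r/2=47/1203: DF=(1 − 47/1203·(0))/(1+47/1203) = 1203/1250 ≈ 0.962400
step 2 [1y] zero: DF = P = 9253/10000 ≈ 0.925300
step 3 [1.5y] swap r/2=1241/27636: DF=(1 − 1241/27636·(0.962400+0.925300))/(1+1241/27636) = 8759/10000 ≈ 0.875900
step 4 [2y] swap r/2=1263/36373: DF=(1 − 1263/36373·(0.962400+0.925300+0.875900))/(1+1263/36373) = 8737/10000 ≈ 0.873700
step 5 [2.5y] zero: DF = P = 4283/5000 ≈ 0.856600
step 6 [3y] swap r/2=584/17729: DF=(1 − 584/17729·(0.962400+0.925300+0.875900+0.873700+0.856600))/(1+584/17729) = 1031/1250 ≈ 0.824800

1 1/2 1203/1250
2 1 9253/10000
3 3/2 8759/10000
4 2 8737/10000
5 5/2 4283/5000
6 3 1031/1250
s(3y) = (1/(1031/1250) − 1)/(3) = 73/1031 ≈ 7.0805%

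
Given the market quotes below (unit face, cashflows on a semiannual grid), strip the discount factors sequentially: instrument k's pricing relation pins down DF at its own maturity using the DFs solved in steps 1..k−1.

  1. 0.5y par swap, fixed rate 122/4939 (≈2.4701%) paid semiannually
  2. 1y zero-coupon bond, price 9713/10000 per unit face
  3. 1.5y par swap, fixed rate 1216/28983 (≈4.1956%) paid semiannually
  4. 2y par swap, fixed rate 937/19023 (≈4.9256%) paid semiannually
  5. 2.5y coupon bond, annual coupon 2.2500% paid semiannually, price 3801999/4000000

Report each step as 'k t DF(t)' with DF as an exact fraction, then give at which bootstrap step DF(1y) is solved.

1 1/2 4939/5000
2 1 9713/10000
3 3/2 587/625
4 2 9063/10000
5 5/2 561/625
DF(1y) is solved at step 2

step 1 [0.5y] swap r/2=61/4939: DF=(1 − 61/4939·(0))/(1+61/4939) = 4939/5000 ≈ 0.987800
step 2 [1y] zero: DF = P = 9713/10000 ≈ 0.971300
step 3 [1.5y] swap r/2=608/28983: DF=(1 − 608/28983·(0.987800+0.971300))/(1+608/28983) = 587/625 ≈ 0.939200
step 4 [2y] swap r/2=937/38046: DF=(1 − 937/38046·(0.987800+0.971300+0.939200))/(1+937/38046) = 9063/10000 ≈ 0.906300
step 5 [2.5y] bond c/2=9/800: DF=(3801999/4000000 − 9/800·(0.987800+0.971300+0.939200+0.906300))/(1+9/800) = 561/625 ≈ 0.897600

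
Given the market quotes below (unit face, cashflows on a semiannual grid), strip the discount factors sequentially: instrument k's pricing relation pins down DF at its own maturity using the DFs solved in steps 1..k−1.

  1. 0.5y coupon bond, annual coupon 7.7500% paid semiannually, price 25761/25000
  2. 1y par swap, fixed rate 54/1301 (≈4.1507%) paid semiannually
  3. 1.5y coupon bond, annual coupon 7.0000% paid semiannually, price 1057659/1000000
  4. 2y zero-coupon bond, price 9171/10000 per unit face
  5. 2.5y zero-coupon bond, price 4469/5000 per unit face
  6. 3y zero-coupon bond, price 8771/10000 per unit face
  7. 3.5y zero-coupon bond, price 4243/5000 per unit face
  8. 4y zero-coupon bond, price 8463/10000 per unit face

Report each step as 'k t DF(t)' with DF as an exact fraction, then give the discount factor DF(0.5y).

1 1/2 124/125
2 1 1919/2000
3 3/2 9559/10000
4 2 9171/10000
5 5/2 4469/5000
6 3 8771/10000
7 7/2 4243/5000
8 4 8463/10000
DF(0.5y) = 124/125 ≈ 0.992000

step 1 [0.5y] bond c/2=31/800: DF=(25761/25000 − 31/800·(0))/(1+31/800) = 124/125 ≈ 0.992000
step 2 [1y] swap r/2=27/1301: DF=(1 − 27/1301·(0.992000))/(1+27/1301) = 1919/2000 ≈ 0.959500
step 3 [1.5y] bond c/2=7/200: DF=(1057659/1000000 − 7/200·(0.992000+0.959500))/(1+7/200) = 9559/10000 ≈ 0.955900
step 4 [2y] zero: DF = P = 9171/10000 ≈ 0.917100
step 5 [2.5y] zero: DF = P = 4469/5000 ≈ 0.893800
step 6 [3y] zero: DF = P = 8771/10000 ≈ 0.877100
step 7 [3.5y] zero: DF = P = 4243/5000 ≈ 0.848600
step 8 [4y] zero: DF = P = 8463/10000 ≈ 0.846300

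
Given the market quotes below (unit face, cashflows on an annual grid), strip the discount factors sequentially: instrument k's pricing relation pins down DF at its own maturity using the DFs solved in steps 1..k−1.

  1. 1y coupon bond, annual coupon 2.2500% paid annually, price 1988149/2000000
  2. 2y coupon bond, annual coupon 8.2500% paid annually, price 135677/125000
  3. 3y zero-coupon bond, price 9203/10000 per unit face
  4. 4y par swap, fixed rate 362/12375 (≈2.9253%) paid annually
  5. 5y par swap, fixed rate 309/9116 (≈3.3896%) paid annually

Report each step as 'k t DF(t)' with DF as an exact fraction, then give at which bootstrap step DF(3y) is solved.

step 1 [1y] bond c/1=9/400: DF=(1988149/2000000 − 9/400·(0))/(1+9/400) = 4861/5000 ≈ 0.972200
step 2 [2y] bond c/1=33/400: DF=(135677/125000 − 33/400·(0.972200))/(1+33/400) = 4643/5000 ≈ 0.928600
step 3 [3y] zero: DF = P = 9203/10000 ≈ 0.920300
step 4 [4y] swap r/1=362/12375: DF=(1 − 362/12375·(0.972200+0.928600+0.920300))/(1+362/12375) = 4457/5000 ≈ 0.891400
step 5 [5y] swap r/1=309/9116: DF=(1 − 309/9116·(0.972200+0.928600+0.920300+0.891400))/(1+309/9116) = 1691/2000 ≈ 0.845500

1 1 4861/5000
2 2 4643/5000
3 3 9203/10000
4 4 4457/5000
5 5 1691/2000
DF(3y) is solved at step 3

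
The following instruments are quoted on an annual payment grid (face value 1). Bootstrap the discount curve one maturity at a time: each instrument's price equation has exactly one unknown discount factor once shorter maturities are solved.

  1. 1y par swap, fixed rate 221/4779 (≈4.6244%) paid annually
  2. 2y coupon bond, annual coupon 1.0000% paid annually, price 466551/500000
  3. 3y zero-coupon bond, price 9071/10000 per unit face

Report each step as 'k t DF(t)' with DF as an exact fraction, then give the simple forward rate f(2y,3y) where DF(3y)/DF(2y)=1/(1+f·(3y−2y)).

step 1 [1y] swap r/1=221/4779: DF=(1 − 221/4779·(0))/(1+221/4779) = 4779/5000 ≈ 0.955800
step 2 [2y] bond c/1=1/100: DF=(466551/500000 − 1/100·(0.955800))/(1+1/100) = 1143/1250 ≈ 0.914400
step 3 [3y] zero: DF = P = 9071/10000 ≈ 0.907100

1 1 4779/5000
2 2 1143/1250
3 3 9071/10000
f(2y,3y) = ((1143/1250)/(9071/10000) − 1)/(1) = 73/9071 ≈ 0.8048%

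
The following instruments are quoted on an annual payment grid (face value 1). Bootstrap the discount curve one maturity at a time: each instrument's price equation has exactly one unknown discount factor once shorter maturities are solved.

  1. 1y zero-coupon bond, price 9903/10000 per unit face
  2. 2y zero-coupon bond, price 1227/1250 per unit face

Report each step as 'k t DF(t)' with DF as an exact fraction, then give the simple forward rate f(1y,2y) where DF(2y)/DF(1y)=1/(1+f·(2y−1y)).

1 1 9903/10000
2 2 1227/1250
f(1y,2y) = ((9903/10000)/(1227/1250) − 1)/(1) = 29/3272 ≈ 0.8863%

step 1 [1y] zero: DF = P = 9903/10000 ≈ 0.990300
step 2 [2y] zero: DF = P = 1227/1250 ≈ 0.981600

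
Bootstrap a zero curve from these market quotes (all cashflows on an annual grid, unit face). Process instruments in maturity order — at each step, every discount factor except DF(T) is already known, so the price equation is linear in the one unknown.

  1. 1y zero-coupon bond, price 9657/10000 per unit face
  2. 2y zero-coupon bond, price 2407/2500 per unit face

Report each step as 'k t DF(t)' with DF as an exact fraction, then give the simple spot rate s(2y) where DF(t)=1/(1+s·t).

1 1 9657/10000
2 2 2407/2500
s(2y) = (1/(2407/2500) − 1)/(2) = 93/4814 ≈ 1.9319%

step 1 [1y] zero: DF = P = 9657/10000 ≈ 0.965700
step 2 [2y] zero: DF = P = 2407/2500 ≈ 0.962800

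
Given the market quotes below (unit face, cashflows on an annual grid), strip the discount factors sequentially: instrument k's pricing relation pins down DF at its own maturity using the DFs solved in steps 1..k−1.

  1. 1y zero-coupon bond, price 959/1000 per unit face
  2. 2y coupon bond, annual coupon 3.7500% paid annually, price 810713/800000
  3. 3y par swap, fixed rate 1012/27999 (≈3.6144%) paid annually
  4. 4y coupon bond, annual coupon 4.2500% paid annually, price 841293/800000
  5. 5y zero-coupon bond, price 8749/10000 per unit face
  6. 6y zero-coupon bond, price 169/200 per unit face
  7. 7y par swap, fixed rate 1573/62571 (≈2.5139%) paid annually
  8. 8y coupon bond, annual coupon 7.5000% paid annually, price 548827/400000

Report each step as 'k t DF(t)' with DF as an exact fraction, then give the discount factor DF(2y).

step 1 [1y] zero: DF = P = 959/1000 ≈ 0.959000
step 2 [2y] bond c/1=3/80: DF=(810713/800000 − 3/80·(0.959000))/(1+3/80) = 9421/10000 ≈ 0.942100
step 3 [3y] swap r/1=1012/27999: DF=(1 − 1012/27999·(0.959000+0.942100))/(1+1012/27999) = 2247/2500 ≈ 0.898800
step 4 [4y] bond c/1=17/400: DF=(841293/800000 − 17/400·(0.959000+0.942100+0.898800))/(1+17/400) = 4473/5000 ≈ 0.894600
step 5 [5y] zero: DF = P = 8749/10000 ≈ 0.874900
step 6 [6y] zero: DF = P = 169/200 ≈ 0.845000
step 7 [7y] swap r/1=1573/62571: DF=(1 − 1573/62571·(0.959000+0.942100+0.898800+0.894600+0.874900+0.845000))/(1+1573/62571) = 8427/10000 ≈ 0.842700
step 8 [8y] bond c/1=3/40: DF=(548827/400000 − 3/40·(0.959000+0.942100+0.898800+0.894600+0.874900+0.845000+0.842700))/(1+3/40) = 4199/5000 ≈ 0.839800

1 1 959/1000
2 2 9421/10000
3 3 2247/2500
4 4 4473/5000
5 5 8749/10000
6 6 169/200
7 7 8427/10000
8 8 4199/5000
DF(2y) = 9421/10000 ≈ 0.942100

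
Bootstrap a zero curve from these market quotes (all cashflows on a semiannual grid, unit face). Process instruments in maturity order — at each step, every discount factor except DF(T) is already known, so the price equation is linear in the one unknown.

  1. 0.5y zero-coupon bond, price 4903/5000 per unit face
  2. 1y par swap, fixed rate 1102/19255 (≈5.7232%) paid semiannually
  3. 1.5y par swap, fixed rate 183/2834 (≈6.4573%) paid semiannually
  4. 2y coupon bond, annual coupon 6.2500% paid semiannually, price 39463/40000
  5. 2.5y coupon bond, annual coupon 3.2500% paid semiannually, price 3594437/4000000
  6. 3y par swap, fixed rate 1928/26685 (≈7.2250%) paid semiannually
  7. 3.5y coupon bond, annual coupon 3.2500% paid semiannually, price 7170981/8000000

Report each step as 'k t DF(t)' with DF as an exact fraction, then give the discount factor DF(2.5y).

1 1/2 4903/5000
2 1 9449/10000
3 3/2 1817/2000
4 2 2177/2500
5 5/2 33/40
6 3 1009/1250
7 7/2 7967/10000
DF(2.5y) = 33/40 ≈ 0.825000

step 1 [0.5y] zero: DF = P = 4903/5000 ≈ 0.980600
step 2 [1y] swap r/2=551/19255: DF=(1 − 551/19255·(0.980600))/(1+551/19255) = 9449/10000 ≈ 0.944900
step 3 [1.5y] swap r/2=183/5668: DF=(1 − 183/5668·(0.980600+0.944900))/(1+183/5668) = 1817/2000 ≈ 0.908500
step 4 [2y] bond c/2=1/32: DF=(39463/40000 − 1/32·(0.980600+0.944900+0.908500))/(1+1/32) = 2177/2500 ≈ 0.870800
step 5 [2.5y] bond c/2=13/800: DF=(3594437/4000000 − 13/800·(0.980600+0.944900+0.908500+0.870800))/(1+13/800) = 33/40 ≈ 0.825000
step 6 [3y] swap r/2=964/26685: DF=(1 − 964/26685·(0.980600+0.944900+0.908500+0.870800+0.825000))/(1+964/26685) = 1009/1250 ≈ 0.807200
step 7 [3.5y] bond c/2=13/800: DF=(7170981/8000000 − 13/800·(0.980600+0.944900+0.908500+0.870800+0.825000+0.807200))/(1+13/800) = 7967/10000 ≈ 0.796700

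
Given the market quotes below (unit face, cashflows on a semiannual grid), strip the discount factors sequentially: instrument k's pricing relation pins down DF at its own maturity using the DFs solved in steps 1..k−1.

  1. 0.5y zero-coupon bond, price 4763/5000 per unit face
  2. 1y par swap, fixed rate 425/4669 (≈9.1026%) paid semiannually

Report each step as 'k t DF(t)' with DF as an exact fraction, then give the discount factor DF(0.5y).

1 1/2 4763/5000
2 1 183/200
DF(0.5y) = 4763/5000 ≈ 0.952600

step 1 [0.5y] zero: DF = P = 4763/5000 ≈ 0.952600
step 2 [1y] swap r/2=425/9338: DF=(1 − 425/9338·(0.952600))/(1+425/9338) = 183/200 ≈ 0.915000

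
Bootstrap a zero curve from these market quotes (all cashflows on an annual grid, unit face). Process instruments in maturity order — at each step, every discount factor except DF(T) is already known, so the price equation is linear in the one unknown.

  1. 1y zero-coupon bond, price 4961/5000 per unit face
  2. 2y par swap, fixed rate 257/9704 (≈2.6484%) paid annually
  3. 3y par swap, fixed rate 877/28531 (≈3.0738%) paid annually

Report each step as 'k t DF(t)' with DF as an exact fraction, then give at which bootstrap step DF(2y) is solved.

1 1 4961/5000
2 2 4743/5000
3 3 9123/10000
DF(2y) is solved at step 2

step 1 [1y] zero: DF = P = 4961/5000 ≈ 0.992200
step 2 [2y] swap r/1=257/9704: DF=(1 − 257/9704·(0.992200))/(1+257/9704) = 4743/5000 ≈ 0.948600
step 3 [3y] swap r/1=877/28531: DF=(1 − 877/28531·(0.992200+0.948600))/(1+877/28531) = 9123/10000 ≈ 0.912300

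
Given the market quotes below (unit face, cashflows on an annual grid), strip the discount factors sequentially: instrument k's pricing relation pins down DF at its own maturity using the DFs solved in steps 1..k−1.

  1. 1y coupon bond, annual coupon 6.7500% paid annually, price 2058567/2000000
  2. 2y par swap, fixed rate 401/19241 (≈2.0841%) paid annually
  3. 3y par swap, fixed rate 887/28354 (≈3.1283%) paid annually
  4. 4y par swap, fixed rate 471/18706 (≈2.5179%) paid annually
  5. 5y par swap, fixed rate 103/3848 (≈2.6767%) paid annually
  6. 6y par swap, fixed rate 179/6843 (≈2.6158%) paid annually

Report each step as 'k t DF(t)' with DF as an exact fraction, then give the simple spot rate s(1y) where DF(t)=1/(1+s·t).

1 1 4821/5000
2 2 9599/10000
3 3 9113/10000
4 4 4529/5000
5 5 2191/2500
6 6 1071/1250
s(1y) = (1/(4821/5000) − 1)/(1) = 179/4821 ≈ 3.7129%

step 1 [1y] bond c/1=27/400: DF=(2058567/2000000 − 27/400·(0))/(1+27/400) = 4821/5000 ≈ 0.964200
step 2 [2y] swap r/1=401/19241: DF=(1 − 401/19241·(0.964200))/(1+401/19241) = 9599/10000 ≈ 0.959900
step 3 [3y] swap r/1=887/28354: DF=(1 − 887/28354·(0.964200+0.959900))/(1+887/28354) = 9113/10000 ≈ 0.911300
step 4 [4y] swap r/1=471/18706: DF=(1 − 471/18706·(0.964200+0.959900+0.911300))/(1+471/18706) = 4529/5000 ≈ 0.905800
step 5 [5y] swap r/1=103/3848: DF=(1 − 103/3848·(0.964200+0.959900+0.911300+0.905800))/(1+103/3848) = 2191/2500 ≈ 0.876400
step 6 [6y] swap r/1=179/6843: DF=(1 − 179/6843·(0.964200+0.959900+0.911300+0.905800+0.876400))/(1+179/6843) = 1071/1250 ≈ 0.856800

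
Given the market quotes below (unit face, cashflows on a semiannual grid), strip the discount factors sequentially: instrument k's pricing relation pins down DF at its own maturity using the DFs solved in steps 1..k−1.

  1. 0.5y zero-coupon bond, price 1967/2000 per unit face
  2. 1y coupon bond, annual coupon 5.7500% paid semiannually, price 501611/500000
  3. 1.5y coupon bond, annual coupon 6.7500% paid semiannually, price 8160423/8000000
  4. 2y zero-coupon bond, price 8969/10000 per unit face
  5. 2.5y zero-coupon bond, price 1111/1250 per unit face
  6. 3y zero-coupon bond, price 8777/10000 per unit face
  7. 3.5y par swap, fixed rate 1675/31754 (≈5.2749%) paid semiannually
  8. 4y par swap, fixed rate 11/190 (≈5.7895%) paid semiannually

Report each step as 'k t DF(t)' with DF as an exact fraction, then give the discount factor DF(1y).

1 1/2 1967/2000
2 1 9477/10000
3 3/2 9237/10000
4 2 8969/10000
5 5/2 1111/1250
6 3 8777/10000
7 7/2 333/400
8 4 1983/2500
DF(1y) = 9477/10000 ≈ 0.947700

step 1 [0.5y] zero: DF = P = 1967/2000 ≈ 0.983500
step 2 [1y] bond c/2=23/800: DF=(501611/500000 − 23/800·(0.983500))/(1+23/800) = 9477/10000 ≈ 0.947700
step 3 [1.5y] bond c/2=27/800: DF=(8160423/8000000 − 27/800·(0.983500+0.947700))/(1+27/800) = 9237/10000 ≈ 0.923700
step 4 [2y] zero: DF = P = 8969/10000 ≈ 0.896900
step 5 [2.5y] zero: DF = P = 1111/1250 ≈ 0.888800
step 6 [3y] zero: DF = P = 8777/10000 ≈ 0.877700
step 7 [3.5y] swap r/2=1675/63508: DF=(1 − 1675/63508·(0.983500+0.947700+0.923700+0.896900+0.888800+0.877700))/(1+1675/63508) = 333/400 ≈ 0.832500
step 8 [4y] swap r/2=11/380: DF=(1 − 11/380·(0.983500+0.947700+0.923700+0.896900+0.888800+0.877700+0.832500))/(1+11/380) = 1983/2500 ≈ 0.793200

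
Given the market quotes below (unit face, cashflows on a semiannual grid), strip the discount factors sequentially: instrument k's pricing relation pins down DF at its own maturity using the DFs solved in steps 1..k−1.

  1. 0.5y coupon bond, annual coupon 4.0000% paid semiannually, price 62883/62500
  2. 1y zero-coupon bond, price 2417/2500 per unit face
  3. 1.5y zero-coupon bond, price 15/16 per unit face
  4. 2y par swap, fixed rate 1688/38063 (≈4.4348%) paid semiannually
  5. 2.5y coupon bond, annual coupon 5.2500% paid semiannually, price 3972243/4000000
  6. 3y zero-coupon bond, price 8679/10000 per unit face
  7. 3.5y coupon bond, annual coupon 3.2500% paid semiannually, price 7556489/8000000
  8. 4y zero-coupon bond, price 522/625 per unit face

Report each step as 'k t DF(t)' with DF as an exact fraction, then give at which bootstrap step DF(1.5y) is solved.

1 1/2 1233/1250
2 1 2417/2500
3 3/2 15/16
4 2 2289/2500
5 5/2 8703/10000
6 3 8679/10000
7 7/2 1051/1250
8 4 522/625
DF(1.5y) is solved at step 3

step 1 [0.5y] bond c/2=1/50: DF=(62883/62500 − 1/50·(0))/(1+1/50) = 1233/1250 ≈ 0.986400
step 2 [1y] zero: DF = P = 2417/2500 ≈ 0.966800
step 3 [1.5y] zero: DF = P = 15/16 ≈ 0.937500
step 4 [2y] swap r/2=844/38063: DF=(1 − 844/38063·(0.986400+0.966800+0.937500))/(1+844/38063) = 2289/2500 ≈ 0.915600
step 5 [2.5y] bond c/2=21/800: DF=(3972243/4000000 − 21/800·(0.986400+0.966800+0.937500+0.915600))/(1+21/800) = 8703/10000 ≈ 0.870300
step 6 [3y] zero: DF = P = 8679/10000 ≈ 0.867900
step 7 [3.5y] bond c/2=13/800: DF=(7556489/8000000 − 13/800·(0.986400+0.966800+0.937500+0.915600+0.870300+0.867900))/(1+13/800) = 1051/1250 ≈ 0.840800
step 8 [4y] zero: DF = P = 522/625 ≈ 0.835200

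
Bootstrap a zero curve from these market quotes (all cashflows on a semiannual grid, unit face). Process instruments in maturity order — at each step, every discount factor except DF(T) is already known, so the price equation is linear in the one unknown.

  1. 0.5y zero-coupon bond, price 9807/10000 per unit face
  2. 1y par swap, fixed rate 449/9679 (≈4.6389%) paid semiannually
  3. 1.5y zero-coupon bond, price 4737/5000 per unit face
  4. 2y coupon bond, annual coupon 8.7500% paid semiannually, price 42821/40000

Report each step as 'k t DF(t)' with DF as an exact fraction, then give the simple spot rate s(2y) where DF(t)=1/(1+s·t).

1 1/2 9807/10000
2 1 9551/10000
3 3/2 4737/5000
4 2 1131/1250
s(2y) = (1/(1131/1250) − 1)/(2) = 119/2262 ≈ 5.2608%

step 1 [0.5y] zero: DF = P = 9807/10000 ≈ 0.980700
step 2 [1y] swap r/2=449/19358: DF=(1 − 449/19358·(0.980700))/(1+449/19358) = 9551/10000 ≈ 0.955100
step 3 [1.5y] zero: DF = P = 4737/5000 ≈ 0.947400
step 4 [2y] bond c/2=7/160: DF=(42821/40000 − 7/160·(0.980700+0.955100+0.947400))/(1+7/160) = 1131/1250 ≈ 0.904800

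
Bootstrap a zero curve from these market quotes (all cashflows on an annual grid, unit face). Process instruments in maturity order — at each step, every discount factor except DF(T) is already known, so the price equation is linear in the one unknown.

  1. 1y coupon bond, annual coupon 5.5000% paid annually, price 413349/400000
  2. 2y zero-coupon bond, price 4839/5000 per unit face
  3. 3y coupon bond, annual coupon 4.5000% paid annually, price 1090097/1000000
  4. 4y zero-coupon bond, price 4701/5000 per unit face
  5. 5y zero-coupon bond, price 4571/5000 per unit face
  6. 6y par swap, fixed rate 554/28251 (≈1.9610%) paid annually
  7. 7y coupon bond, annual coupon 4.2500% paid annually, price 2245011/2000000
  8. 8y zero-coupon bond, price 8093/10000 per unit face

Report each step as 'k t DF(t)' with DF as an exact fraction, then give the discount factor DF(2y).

step 1 [1y] bond c/1=11/200: DF=(413349/400000 − 11/200·(0))/(1+11/200) = 1959/2000 ≈ 0.979500
step 2 [2y] zero: DF = P = 4839/5000 ≈ 0.967800
step 3 [3y] bond c/1=9/200: DF=(1090097/1000000 − 9/200·(0.979500+0.967800))/(1+9/200) = 9593/10000 ≈ 0.959300
step 4 [4y] zero: DF = P = 4701/5000 ≈ 0.940200
step 5 [5y] zero: DF = P = 4571/5000 ≈ 0.914200
step 6 [6y] swap r/1=554/28251: DF=(1 − 554/28251·(0.979500+0.967800+0.959300+0.940200+0.914200))/(1+554/28251) = 2223/2500 ≈ 0.889200
step 7 [7y] bond c/1=17/400: DF=(2245011/2000000 − 17/400·(0.979500+0.967800+0.959300+0.940200+0.914200+0.889200))/(1+17/400) = 529/625 ≈ 0.846400
step 8 [8y] zero: DF = P = 8093/10000 ≈ 0.809300

1 1 1959/2000
2 2 4839/5000
3 3 9593/10000
4 4 4701/5000
5 5 4571/5000
6 6 2223/2500
7 7 529/625
8 8 8093/10000
DF(2y) = 4839/5000 ≈ 0.967800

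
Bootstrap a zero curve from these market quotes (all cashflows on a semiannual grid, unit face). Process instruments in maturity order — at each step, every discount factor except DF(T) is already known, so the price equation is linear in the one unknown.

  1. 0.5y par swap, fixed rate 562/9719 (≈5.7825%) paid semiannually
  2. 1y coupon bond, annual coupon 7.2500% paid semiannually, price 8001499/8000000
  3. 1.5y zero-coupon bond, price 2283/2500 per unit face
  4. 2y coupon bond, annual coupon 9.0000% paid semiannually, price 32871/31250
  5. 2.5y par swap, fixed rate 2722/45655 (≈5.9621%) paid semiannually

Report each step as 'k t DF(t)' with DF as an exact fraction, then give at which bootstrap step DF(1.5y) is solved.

1 1/2 9719/10000
2 1 582/625
3 3/2 2283/2500
4 2 8853/10000
5 5/2 8639/10000
DF(1.5y) is solved at step 3

step 1 [0.5y] swap r/2=281/9719: DF=(1 − 281/9719·(0))/(1+281/9719) = 9719/10000 ≈ 0.971900
step 2 [1y] bond c/2=29/800: DF=(8001499/8000000 − 29/800·(0.971900))/(1+29/800) = 582/625 ≈ 0.931200
step 3 [1.5y] zero: DF = P = 2283/2500 ≈ 0.913200
step 4 [2y] bond c/2=9/200: DF=(32871/31250 − 9/200·(0.971900+0.931200+0.913200))/(1+9/200) = 8853/10000 ≈ 0.885300
step 5 [2.5y] swap r/2=1361/45655: DF=(1 − 1361/45655·(0.971900+0.931200+0.913200+0.885300))/(1+1361/45655) = 8639/10000 ≈ 0.863900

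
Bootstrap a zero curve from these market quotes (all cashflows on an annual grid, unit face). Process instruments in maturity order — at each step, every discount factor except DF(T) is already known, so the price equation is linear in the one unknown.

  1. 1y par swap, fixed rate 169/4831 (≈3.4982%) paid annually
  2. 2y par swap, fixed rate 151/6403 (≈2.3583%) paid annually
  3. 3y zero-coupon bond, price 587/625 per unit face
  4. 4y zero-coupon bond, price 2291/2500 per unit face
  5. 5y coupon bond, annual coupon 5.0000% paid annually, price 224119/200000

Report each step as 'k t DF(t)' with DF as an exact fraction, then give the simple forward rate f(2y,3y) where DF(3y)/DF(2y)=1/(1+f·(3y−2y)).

1 1 4831/5000
2 2 9547/10000
3 3 587/625
4 4 2291/2500
5 5 4437/5000
f(2y,3y) = ((9547/10000)/(587/625) − 1)/(1) = 155/9392 ≈ 1.6503%

step 1 [1y] swap r/1=169/4831: DF=(1 − 169/4831·(0))/(1+169/4831) = 4831/5000 ≈ 0.966200
step 2 [2y] swap r/1=151/6403: DF=(1 − 151/6403·(0.966200))/(1+151/6403) = 9547/10000 ≈ 0.954700
step 3 [3y] zero: DF = P = 587/625 ≈ 0.939200
step 4 [4y] zero: DF = P = 2291/2500 ≈ 0.916400
step 5 [5y] bond c/1=1/20: DF=(224119/200000 − 1/20·(0.966200+0.954700+0.939200+0.916400))/(1+1/20) = 4437/5000 ≈ 0.887400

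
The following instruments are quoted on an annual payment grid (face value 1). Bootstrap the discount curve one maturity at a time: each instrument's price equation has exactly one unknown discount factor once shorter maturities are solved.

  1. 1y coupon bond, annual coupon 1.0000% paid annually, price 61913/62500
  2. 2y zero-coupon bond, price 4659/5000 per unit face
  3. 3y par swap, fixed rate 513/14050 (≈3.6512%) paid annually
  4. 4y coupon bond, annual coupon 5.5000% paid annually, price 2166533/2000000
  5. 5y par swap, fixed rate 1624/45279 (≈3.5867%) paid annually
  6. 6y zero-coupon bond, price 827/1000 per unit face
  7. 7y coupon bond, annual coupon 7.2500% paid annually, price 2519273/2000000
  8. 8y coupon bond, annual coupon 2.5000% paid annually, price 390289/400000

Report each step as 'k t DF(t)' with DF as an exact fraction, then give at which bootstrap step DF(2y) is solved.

1 1 613/625
2 2 4659/5000
3 3 4487/5000
4 4 8803/10000
5 5 1047/1250
6 6 827/1000
7 7 13/16
8 8 1603/2000
DF(2y) is solved at step 2

step 1 [1y] bond c/1=1/100: DF=(61913/62500 − 1/100·(0))/(1+1/100) = 613/625 ≈ 0.980800
step 2 [2y] zero: DF = P = 4659/5000 ≈ 0.931800
step 3 [3y] swap r/1=513/14050: DF=(1 − 513/14050·(0.980800+0.931800))/(1+513/14050) = 4487/5000 ≈ 0.897400
step 4 [4y] bond c/1=11/200: DF=(2166533/2000000 − 11/200·(0.980800+0.931800+0.897400))/(1+11/200) = 8803/10000 ≈ 0.880300
step 5 [5y] swap r/1=1624/45279: DF=(1 − 1624/45279·(0.980800+0.931800+0.897400+0.880300))/(1+1624/45279) = 1047/1250 ≈ 0.837600
step 6 [6y] zero: DF = P = 827/1000 ≈ 0.827000
step 7 [7y] bond c/1=29/400: DF=(2519273/2000000 − 29/400·(0.980800+0.931800+0.897400+0.880300+0.837600+0.827000))/(1+29/400) = 13/16 ≈ 0.812500
step 8 [8y] bond c/1=1/40: DF=(390289/400000 − 1/40·(0.980800+0.931800+0.897400+0.880300+0.837600+0.827000+0.812500))/(1+1/40) = 1603/2000 ≈ 0.801500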